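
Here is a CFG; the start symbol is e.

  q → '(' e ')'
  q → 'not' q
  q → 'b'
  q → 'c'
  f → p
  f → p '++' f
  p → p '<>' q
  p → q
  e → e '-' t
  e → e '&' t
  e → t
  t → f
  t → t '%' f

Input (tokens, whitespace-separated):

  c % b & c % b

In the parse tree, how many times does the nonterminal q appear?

[e [e [t [t [f [p [q c]]]] % [f [p [q b]]]]] & [t [t [f [p [q c]]]] % [f [p [q b]]]]]

4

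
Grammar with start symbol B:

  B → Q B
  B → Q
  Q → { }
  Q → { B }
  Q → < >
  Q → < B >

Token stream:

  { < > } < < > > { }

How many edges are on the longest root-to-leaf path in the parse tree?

5

[B [Q { [B [Q < >]] }] [B [Q < [B [Q < >]] >] [B [Q { }]]]]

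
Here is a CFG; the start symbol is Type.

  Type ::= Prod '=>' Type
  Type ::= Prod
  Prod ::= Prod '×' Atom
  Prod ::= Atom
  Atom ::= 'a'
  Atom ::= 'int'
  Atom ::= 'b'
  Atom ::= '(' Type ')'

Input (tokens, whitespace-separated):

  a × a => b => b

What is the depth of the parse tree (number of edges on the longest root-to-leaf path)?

5

[Type [Prod [Prod [Atom a]] × [Atom a]] => [Type [Prod [Atom b]] => [Type [Prod [Atom b]]]]]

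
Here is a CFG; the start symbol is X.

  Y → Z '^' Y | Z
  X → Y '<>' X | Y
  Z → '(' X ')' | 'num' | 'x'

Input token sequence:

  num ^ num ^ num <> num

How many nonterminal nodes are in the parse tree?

[X [Y [Z num] ^ [Y [Z num] ^ [Y [Z num]]]] <> [X [Y [Z num]]]]

10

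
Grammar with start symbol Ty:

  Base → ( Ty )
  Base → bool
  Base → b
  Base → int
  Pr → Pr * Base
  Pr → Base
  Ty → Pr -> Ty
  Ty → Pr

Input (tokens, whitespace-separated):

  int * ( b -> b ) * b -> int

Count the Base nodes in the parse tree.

[Ty [Pr [Pr [Pr [Base int]] * [Base ( [Ty [Pr [Base b]] -> [Ty [Pr [Base b]]]] )]] * [Base b]] -> [Ty [Pr [Base int]]]]

6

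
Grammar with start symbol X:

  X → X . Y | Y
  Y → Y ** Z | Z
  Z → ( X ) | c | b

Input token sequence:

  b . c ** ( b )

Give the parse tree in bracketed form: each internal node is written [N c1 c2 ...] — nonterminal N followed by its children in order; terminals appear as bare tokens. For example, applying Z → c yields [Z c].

X
X . Y
Y . Y
Z . Y
b . Y
b . Y ** Z
b . Z ** Z
b . c ** Z
b . c ** ( X )
b . c ** ( Y )
b . c ** ( Z )
b . c ** ( b )

[X [X [Y [Z b]]] . [Y [Y [Z c]] ** [Z ( [X [Y [Z b]]] )]]]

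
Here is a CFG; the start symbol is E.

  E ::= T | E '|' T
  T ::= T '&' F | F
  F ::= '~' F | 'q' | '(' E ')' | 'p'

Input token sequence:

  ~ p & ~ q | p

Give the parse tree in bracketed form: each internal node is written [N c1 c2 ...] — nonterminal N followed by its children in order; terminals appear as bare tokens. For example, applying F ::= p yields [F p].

[E [E [T [T [F ~ [F p]]] & [F ~ [F q]]]] | [T [F p]]]

E
E | T
T | T
T & F | T
F & F | T
~ F & F | T
~ p & F | T
~ p & ~ F | T
~ p & ~ q | T
~ p & ~ q | F
~ p & ~ q | p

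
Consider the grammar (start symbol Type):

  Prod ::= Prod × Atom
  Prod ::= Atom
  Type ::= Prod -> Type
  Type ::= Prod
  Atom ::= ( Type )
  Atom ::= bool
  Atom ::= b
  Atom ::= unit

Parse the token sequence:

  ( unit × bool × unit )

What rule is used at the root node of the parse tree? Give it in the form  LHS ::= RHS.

Type ::= Prod

[Type [Prod [Atom ( [Type [Prod [Prod [Prod [Atom unit]] × [Atom bool]] × [Atom unit]]] )]]]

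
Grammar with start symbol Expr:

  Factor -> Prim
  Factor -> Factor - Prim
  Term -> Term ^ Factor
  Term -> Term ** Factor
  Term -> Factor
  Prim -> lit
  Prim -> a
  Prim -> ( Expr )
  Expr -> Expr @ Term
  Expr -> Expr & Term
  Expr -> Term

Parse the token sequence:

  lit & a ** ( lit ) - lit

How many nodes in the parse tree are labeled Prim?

[Expr [Expr [Term [Factor [Prim lit]]]] & [Term [Term [Factor [Prim a]]] ** [Factor [Factor [Prim ( [Expr [Term [Factor [Prim lit]]]] )]] - [Prim lit]]]]

5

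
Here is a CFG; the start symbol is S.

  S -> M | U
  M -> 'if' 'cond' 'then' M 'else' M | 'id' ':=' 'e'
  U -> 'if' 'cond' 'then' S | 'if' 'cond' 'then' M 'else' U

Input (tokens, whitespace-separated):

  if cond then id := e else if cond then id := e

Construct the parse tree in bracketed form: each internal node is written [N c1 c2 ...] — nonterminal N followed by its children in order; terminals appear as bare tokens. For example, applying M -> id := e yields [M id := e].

[S [U if cond then [M id := e] else [U if cond then [S [M id := e]]]]]

S
U
if cond then M else U
if cond then id := e else U
if cond then id := e else if cond then S
if cond then id := e else if cond then M
if cond then id := e else if cond then id := e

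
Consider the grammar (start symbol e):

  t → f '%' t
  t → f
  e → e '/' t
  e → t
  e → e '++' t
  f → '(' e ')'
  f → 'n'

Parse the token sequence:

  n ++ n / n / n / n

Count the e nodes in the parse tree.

5

[e [e [e [e [e [t [f n]]] ++ [t [f n]]] / [t [f n]]] / [t [f n]]] / [t [f n]]]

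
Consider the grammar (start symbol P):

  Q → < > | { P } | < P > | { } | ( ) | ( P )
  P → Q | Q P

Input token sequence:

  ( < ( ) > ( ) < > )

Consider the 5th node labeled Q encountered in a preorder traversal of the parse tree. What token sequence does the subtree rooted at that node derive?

< >

[P [Q ( [P [Q < [P [Q ( )]] >] [P [Q ( )] [P [Q < >]]]] )]]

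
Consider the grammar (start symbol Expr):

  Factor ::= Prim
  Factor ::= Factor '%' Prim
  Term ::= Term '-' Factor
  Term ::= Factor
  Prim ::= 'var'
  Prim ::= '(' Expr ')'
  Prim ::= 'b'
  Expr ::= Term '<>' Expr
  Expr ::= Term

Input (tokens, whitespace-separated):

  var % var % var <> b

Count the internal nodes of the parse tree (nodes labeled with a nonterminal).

12

[Expr [Term [Factor [Factor [Factor [Prim var]] % [Prim var]] % [Prim var]]] <> [Expr [Term [Factor [Prim b]]]]]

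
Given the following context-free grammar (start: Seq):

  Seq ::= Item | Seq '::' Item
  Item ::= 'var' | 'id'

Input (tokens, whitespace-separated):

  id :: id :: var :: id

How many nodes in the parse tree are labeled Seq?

[Seq [Seq [Seq [Seq [Item id]] :: [Item id]] :: [Item var]] :: [Item id]]

4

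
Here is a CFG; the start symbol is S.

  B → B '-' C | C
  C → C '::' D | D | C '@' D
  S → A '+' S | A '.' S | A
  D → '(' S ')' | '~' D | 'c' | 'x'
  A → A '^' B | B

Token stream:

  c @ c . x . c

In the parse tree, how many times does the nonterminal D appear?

[S [A [B [C [C [D c]] @ [D c]]]] . [S [A [B [C [D x]]]] . [S [A [B [C [D c]]]]]]]

4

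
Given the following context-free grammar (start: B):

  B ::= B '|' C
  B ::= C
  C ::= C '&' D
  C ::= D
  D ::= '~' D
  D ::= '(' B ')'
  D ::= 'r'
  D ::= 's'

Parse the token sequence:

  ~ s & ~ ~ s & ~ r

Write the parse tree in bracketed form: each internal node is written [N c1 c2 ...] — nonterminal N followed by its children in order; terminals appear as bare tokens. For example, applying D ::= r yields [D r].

B
C
C & D
C & D & D
D & D & D
~ D & D & D
~ s & D & D
~ s & ~ D & D
~ s & ~ ~ D & D
~ s & ~ ~ s & D
~ s & ~ ~ s & ~ D
~ s & ~ ~ s & ~ r

[B [C [C [C [D ~ [D s]]] & [D ~ [D ~ [D s]]]] & [D ~ [D r]]]]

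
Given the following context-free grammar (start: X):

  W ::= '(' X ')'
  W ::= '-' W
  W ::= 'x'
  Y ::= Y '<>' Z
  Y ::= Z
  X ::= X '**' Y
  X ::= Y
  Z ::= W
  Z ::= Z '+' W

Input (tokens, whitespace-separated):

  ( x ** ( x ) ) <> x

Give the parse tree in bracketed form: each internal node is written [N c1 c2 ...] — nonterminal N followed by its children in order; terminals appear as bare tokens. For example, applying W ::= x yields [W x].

[X [Y [Y [Z [W ( [X [X [Y [Z [W x]]]] ** [Y [Z [W ( [X [Y [Z [W x]]]] )]]]] )]]] <> [Z [W x]]]]

X
Y
Y <> Z
Z <> Z
W <> Z
( X ) <> Z
( X ** Y ) <> Z
( Y ** Y ) <> Z
( Z ** Y ) <> Z
( W ** Y ) <> Z
( x ** Y ) <> Z
( x ** Z ) <> Z
( x ** W ) <> Z
( x ** ( X ) ) <> Z
( x ** ( Y ) ) <> Z
( x ** ( Z ) ) <> Z
( x ** ( W ) ) <> Z
( x ** ( x ) ) <> Z
( x ** ( x ) ) <> W
( x ** ( x ) ) <> x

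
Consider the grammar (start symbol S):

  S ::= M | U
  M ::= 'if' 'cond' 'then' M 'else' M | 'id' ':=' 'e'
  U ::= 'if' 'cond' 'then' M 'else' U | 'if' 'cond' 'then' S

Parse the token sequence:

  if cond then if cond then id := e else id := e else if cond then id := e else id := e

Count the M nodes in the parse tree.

[S [M if cond then [M if cond then [M id := e] else [M id := e]] else [M if cond then [M id := e] else [M id := e]]]]

7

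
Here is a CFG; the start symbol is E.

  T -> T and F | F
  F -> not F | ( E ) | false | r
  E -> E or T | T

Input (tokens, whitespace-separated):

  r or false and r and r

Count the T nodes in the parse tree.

4

[E [E [T [F r]]] or [T [T [T [F false]] and [F r]] and [F r]]]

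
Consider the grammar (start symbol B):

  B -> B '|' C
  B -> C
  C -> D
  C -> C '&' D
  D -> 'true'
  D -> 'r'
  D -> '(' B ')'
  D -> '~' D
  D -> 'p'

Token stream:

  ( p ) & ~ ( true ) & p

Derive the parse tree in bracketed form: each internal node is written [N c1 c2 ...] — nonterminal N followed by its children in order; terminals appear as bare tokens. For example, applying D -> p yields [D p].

B
C
C & D
C & D & D
D & D & D
( B ) & D & D
( C ) & D & D
( D ) & D & D
( p ) & D & D
( p ) & ~ D & D
( p ) & ~ ( B ) & D
( p ) & ~ ( C ) & D
( p ) & ~ ( D ) & D
( p ) & ~ ( true ) & D
( p ) & ~ ( true ) & p

[B [C [C [C [D ( [B [C [D p]]] )]] & [D ~ [D ( [B [C [D true]]] )]]] & [D p]]]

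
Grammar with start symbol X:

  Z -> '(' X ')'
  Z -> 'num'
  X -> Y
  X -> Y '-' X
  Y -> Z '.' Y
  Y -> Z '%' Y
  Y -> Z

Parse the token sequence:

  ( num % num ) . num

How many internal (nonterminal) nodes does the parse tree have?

[X [Y [Z ( [X [Y [Z num] % [Y [Z num]]]] )] . [Y [Z num]]]]

10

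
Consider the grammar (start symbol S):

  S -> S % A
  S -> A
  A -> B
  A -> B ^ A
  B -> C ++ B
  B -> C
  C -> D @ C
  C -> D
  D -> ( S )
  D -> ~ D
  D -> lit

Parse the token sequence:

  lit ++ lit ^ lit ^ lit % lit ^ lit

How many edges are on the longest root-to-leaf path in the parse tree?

[S [S [A [B [C [D lit]] ++ [B [C [D lit]]]] ^ [A [B [C [D lit]]] ^ [A [B [C [D lit]]]]]]] % [A [B [C [D lit]]] ^ [A [B [C [D lit]]]]]]

8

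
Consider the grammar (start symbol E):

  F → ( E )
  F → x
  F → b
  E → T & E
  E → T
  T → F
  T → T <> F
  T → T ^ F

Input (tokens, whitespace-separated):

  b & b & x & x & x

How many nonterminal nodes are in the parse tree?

[E [T [F b]] & [E [T [F b]] & [E [T [F x]] & [E [T [F x]] & [E [T [F x]]]]]]]

15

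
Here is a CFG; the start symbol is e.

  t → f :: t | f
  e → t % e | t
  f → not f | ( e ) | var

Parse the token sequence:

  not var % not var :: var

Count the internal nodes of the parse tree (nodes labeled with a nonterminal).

10

[e [t [f not [f var]]] % [e [t [f not [f var]] :: [t [f var]]]]]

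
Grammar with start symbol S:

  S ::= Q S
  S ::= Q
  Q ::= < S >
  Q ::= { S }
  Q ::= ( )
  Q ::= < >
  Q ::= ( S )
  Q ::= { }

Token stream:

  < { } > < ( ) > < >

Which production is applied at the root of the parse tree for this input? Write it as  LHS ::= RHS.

S ::= Q S

[S [Q < [S [Q { }]] >] [S [Q < [S [Q ( )]] >] [S [Q < >]]]]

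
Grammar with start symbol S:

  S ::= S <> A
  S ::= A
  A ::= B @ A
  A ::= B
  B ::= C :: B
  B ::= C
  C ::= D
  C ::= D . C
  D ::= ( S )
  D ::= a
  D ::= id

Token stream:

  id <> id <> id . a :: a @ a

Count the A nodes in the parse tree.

4

[S [S [S [A [B [C [D id]]]]] <> [A [B [C [D id]]]]] <> [A [B [C [D id] . [C [D a]]] :: [B [C [D a]]]] @ [A [B [C [D a]]]]]]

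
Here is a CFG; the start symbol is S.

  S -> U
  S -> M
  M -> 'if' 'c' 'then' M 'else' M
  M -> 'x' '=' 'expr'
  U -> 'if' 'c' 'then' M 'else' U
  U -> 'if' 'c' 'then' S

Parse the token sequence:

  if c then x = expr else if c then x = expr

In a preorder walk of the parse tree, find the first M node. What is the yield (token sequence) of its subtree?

x = expr

[S [U if c then [M x = expr] else [U if c then [S [M x = expr]]]]]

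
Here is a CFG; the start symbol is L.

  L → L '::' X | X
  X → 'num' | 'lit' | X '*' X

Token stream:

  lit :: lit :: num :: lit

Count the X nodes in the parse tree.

4

[L [L [L [L [X lit]] :: [X lit]] :: [X num]] :: [X lit]]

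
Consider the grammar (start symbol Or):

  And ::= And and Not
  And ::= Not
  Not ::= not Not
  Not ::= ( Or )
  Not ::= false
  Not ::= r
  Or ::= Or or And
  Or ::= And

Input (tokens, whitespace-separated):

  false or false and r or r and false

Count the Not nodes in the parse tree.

[Or [Or [Or [And [Not false]]] or [And [And [Not false]] and [Not r]]] or [And [And [Not r]] and [Not false]]]

5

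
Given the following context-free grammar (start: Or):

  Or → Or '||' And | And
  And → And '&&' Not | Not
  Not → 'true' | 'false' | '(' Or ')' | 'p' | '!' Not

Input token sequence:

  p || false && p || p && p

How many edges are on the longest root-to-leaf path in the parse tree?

[Or [Or [Or [And [Not p]]] || [And [And [Not false]] && [Not p]]] || [And [And [Not p]] && [Not p]]]

5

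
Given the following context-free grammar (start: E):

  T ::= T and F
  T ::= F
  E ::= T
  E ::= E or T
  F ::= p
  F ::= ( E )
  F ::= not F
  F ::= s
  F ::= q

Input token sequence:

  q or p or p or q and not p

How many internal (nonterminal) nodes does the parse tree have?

[E [E [E [E [T [F q]]] or [T [F p]]] or [T [F p]]] or [T [T [F q]] and [F not [F p]]]]

15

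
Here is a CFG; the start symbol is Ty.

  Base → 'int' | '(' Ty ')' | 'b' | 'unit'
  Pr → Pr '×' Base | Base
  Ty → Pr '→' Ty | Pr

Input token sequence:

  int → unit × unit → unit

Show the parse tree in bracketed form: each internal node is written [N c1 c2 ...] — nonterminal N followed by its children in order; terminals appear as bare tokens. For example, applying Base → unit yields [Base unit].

Ty
Pr → Ty
Base → Ty
int → Ty
int → Pr → Ty
int → Pr × Base → Ty
int → Base × Base → Ty
int → unit × Base → Ty
int → unit × unit → Ty
int → unit × unit → Pr
int → unit × unit → Base
int → unit × unit → unit

[Ty [Pr [Base int]] → [Ty [Pr [Pr [Base unit]] × [Base unit]] → [Ty [Pr [Base unit]]]]]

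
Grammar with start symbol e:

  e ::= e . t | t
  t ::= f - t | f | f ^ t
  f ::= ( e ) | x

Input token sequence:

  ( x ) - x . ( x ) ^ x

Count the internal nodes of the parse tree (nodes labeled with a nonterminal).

16

[e [e [t [f ( [e [t [f x]]] )] - [t [f x]]]] . [t [f ( [e [t [f x]]] )] ^ [t [f x]]]]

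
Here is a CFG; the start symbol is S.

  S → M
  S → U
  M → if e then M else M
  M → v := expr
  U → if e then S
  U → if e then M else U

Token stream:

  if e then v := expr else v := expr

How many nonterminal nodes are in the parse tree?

4

[S [M if e then [M v := expr] else [M v := expr]]]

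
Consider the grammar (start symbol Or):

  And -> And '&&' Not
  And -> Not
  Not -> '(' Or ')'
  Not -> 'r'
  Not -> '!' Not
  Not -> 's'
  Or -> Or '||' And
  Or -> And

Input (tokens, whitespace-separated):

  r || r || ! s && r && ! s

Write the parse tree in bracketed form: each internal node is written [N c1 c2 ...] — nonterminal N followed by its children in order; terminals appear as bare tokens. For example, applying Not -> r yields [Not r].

Or
Or || And
Or || And || And
And || And || And
Not || And || And
r || And || And
r || Not || And
r || r || And
r || r || And && Not
r || r || And && Not && Not
r || r || Not && Not && Not
r || r || ! Not && Not && Not
r || r || ! s && Not && Not
r || r || ! s && r && Not
r || r || ! s && r && ! Not
r || r || ! s && r && ! s

[Or [Or [Or [And [Not r]]] || [And [Not r]]] || [And [And [And [Not ! [Not s]]] && [Not r]] && [Not ! [Not s]]]]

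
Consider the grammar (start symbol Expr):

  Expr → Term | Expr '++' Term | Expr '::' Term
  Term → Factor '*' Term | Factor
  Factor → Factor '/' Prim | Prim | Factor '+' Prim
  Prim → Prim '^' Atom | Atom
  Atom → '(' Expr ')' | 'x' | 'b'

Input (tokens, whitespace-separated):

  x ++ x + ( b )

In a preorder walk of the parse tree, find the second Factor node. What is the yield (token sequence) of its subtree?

[Expr [Expr [Term [Factor [Prim [Atom x]]]]] ++ [Term [Factor [Factor [Prim [Atom x]]] + [Prim [Atom ( [Expr [Term [Factor [Prim [Atom b]]]]] )]]]]]

x + ( b )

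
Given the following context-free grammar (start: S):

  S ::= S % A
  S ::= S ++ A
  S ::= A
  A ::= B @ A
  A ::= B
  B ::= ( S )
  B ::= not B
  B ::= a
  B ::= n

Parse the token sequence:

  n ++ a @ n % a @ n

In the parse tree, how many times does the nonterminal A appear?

[S [S [S [A [B n]]] ++ [A [B a] @ [A [B n]]]] % [A [B a] @ [A [B n]]]]

5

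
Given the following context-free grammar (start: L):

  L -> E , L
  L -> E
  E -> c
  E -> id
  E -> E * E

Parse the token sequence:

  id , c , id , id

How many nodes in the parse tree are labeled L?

4

[L [E id] , [L [E c] , [L [E id] , [L [E id]]]]]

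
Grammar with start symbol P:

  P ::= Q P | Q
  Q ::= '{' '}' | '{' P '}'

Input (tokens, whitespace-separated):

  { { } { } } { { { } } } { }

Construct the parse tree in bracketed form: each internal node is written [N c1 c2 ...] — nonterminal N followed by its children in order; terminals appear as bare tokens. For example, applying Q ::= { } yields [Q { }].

[P [Q { [P [Q { }] [P [Q { }]]] }] [P [Q { [P [Q { [P [Q { }]] }]] }] [P [Q { }]]]]

P
Q P
{ P } P
{ Q P } P
{ { } P } P
{ { } Q } P
{ { } { } } P
{ { } { } } Q P
{ { } { } } { P } P
{ { } { } } { Q } P
{ { } { } } { { P } } P
{ { } { } } { { Q } } P
{ { } { } } { { { } } } P
{ { } { } } { { { } } } Q
{ { } { } } { { { } } } { }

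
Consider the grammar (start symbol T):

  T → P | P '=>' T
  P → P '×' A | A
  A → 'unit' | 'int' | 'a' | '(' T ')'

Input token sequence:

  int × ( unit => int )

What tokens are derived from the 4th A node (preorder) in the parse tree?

int

[T [P [P [A int]] × [A ( [T [P [A unit]] => [T [P [A int]]]] )]]]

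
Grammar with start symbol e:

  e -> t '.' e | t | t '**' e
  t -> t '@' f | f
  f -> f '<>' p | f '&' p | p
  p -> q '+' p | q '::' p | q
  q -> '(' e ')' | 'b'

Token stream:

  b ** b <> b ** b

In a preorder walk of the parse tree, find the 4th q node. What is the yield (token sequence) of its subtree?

b

[e [t [f [p [q b]]]] ** [e [t [f [f [p [q b]]] <> [p [q b]]]] ** [e [t [f [p [q b]]]]]]]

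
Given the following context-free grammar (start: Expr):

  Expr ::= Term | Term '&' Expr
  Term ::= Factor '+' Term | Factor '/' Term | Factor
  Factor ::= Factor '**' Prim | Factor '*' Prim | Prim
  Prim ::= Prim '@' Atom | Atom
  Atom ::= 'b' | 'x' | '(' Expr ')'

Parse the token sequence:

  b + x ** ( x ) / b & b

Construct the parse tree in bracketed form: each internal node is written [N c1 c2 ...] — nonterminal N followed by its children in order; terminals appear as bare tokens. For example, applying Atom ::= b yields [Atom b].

[Expr [Term [Factor [Prim [Atom b]]] + [Term [Factor [Factor [Prim [Atom x]]] ** [Prim [Atom ( [Expr [Term [Factor [Prim [Atom x]]]]] )]]] / [Term [Factor [Prim [Atom b]]]]]] & [Expr [Term [Factor [Prim [Atom b]]]]]]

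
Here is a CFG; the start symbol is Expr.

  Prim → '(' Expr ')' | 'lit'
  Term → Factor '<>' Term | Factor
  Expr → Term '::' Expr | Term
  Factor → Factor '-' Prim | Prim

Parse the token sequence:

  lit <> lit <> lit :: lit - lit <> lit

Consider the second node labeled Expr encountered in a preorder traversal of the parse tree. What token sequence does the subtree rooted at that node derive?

[Expr [Term [Factor [Prim lit]] <> [Term [Factor [Prim lit]] <> [Term [Factor [Prim lit]]]]] :: [Expr [Term [Factor [Factor [Prim lit]] - [Prim lit]] <> [Term [Factor [Prim lit]]]]]]

lit - lit <> lit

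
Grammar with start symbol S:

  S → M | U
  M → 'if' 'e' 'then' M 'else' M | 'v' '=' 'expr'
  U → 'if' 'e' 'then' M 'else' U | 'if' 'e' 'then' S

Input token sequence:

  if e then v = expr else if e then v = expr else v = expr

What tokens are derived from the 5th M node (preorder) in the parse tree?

[S [M if e then [M v = expr] else [M if e then [M v = expr] else [M v = expr]]]]

v = expr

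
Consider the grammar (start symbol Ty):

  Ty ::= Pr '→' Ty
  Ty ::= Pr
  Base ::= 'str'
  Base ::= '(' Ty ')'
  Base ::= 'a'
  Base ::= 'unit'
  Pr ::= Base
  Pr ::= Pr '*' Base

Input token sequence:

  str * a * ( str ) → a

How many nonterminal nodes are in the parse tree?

[Ty [Pr [Pr [Pr [Base str]] * [Base a]] * [Base ( [Ty [Pr [Base str]]] )]] → [Ty [Pr [Base a]]]]

13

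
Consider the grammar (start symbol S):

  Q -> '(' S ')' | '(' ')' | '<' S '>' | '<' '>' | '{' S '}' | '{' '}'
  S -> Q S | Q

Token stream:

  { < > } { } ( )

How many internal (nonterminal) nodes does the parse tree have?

[S [Q { [S [Q < >]] }] [S [Q { }] [S [Q ( )]]]]

8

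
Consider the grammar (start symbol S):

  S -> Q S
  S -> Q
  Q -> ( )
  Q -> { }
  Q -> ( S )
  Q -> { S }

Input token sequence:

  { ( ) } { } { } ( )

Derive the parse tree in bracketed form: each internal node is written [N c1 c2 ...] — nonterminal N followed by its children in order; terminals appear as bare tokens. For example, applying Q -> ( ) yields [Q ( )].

[S [Q { [S [Q ( )]] }] [S [Q { }] [S [Q { }] [S [Q ( )]]]]]

S
Q S
{ S } S
{ Q } S
{ ( ) } S
{ ( ) } Q S
{ ( ) } { } S
{ ( ) } { } Q S
{ ( ) } { } { } S
{ ( ) } { } { } Q
{ ( ) } { } { } ( )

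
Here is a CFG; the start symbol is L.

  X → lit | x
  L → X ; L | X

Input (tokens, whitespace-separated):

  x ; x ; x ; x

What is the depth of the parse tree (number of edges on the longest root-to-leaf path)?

5

[L [X x] ; [L [X x] ; [L [X x] ; [L [X x]]]]]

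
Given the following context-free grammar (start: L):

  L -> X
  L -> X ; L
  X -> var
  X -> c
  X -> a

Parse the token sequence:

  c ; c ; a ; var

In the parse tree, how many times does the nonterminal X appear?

[L [X c] ; [L [X c] ; [L [X a] ; [L [X var]]]]]

4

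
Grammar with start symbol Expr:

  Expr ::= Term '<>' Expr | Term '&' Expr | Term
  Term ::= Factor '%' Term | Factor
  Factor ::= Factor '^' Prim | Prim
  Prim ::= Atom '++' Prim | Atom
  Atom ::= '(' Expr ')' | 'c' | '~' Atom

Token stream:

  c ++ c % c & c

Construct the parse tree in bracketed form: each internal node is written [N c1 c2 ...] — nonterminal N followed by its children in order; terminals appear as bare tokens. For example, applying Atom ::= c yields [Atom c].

Expr
Term & Expr
Factor % Term & Expr
Prim % Term & Expr
Atom ++ Prim % Term & Expr
c ++ Prim % Term & Expr
c ++ Atom % Term & Expr
c ++ c % Term & Expr
c ++ c % Factor & Expr
c ++ c % Prim & Expr
c ++ c % Atom & Expr
c ++ c % c & Expr
c ++ c % c & Term
c ++ c % c & Factor
c ++ c % c & Prim
c ++ c % c & Atom
c ++ c % c & c

[Expr [Term [Factor [Prim [Atom c] ++ [Prim [Atom c]]]] % [Term [Factor [Prim [Atom c]]]]] & [Expr [Term [Factor [Prim [Atom c]]]]]]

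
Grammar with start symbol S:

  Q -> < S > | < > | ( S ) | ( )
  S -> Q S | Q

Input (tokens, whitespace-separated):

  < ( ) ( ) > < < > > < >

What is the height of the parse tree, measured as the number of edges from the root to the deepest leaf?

5

[S [Q < [S [Q ( )] [S [Q ( )]]] >] [S [Q < [S [Q < >]] >] [S [Q < >]]]]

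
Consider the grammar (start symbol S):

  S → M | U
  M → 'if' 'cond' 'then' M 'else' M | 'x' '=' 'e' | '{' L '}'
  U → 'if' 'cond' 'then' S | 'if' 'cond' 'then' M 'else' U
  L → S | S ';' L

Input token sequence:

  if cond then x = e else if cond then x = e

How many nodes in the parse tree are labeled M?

[S [U if cond then [M x = e] else [U if cond then [S [M x = e]]]]]

2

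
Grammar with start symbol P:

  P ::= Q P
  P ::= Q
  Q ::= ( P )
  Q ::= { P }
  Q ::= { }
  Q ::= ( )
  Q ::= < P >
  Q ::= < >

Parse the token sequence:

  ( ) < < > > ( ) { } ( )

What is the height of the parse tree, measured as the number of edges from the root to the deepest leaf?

[P [Q ( )] [P [Q < [P [Q < >]] >] [P [Q ( )] [P [Q { }] [P [Q ( )]]]]]]

6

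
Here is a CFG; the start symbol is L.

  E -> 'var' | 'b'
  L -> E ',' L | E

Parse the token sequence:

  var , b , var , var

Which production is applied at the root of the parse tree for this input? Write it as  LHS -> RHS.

[L [E var] , [L [E b] , [L [E var] , [L [E var]]]]]

L -> E ',' L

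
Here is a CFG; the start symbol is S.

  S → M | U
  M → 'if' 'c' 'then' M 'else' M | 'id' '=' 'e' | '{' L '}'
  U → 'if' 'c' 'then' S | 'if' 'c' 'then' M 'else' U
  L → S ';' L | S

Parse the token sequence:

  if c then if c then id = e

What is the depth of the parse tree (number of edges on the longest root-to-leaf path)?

[S [U if c then [S [U if c then [S [M id = e]]]]]]

6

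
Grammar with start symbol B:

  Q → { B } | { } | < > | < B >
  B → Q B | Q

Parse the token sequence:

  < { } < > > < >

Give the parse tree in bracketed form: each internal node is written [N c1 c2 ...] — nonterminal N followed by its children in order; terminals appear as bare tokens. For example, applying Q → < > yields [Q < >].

[B [Q < [B [Q { }] [B [Q < >]]] >] [B [Q < >]]]

B
Q B
< B > B
< Q B > B
< { } B > B
< { } Q > B
< { } < > > B
< { } < > > Q
< { } < > > < >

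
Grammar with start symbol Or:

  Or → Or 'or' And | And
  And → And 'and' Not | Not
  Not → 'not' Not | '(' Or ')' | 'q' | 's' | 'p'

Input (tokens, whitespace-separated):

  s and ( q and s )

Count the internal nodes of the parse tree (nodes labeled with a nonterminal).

10

[Or [And [And [Not s]] and [Not ( [Or [And [And [Not q]] and [Not s]]] )]]]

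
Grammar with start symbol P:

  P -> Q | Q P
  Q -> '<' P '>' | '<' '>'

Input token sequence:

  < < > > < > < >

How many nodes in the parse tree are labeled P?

4

[P [Q < [P [Q < >]] >] [P [Q < >] [P [Q < >]]]]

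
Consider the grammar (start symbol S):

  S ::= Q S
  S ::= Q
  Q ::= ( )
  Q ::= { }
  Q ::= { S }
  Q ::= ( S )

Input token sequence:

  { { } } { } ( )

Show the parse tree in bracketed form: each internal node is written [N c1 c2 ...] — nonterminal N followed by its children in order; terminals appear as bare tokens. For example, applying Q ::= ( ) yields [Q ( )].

[S [Q { [S [Q { }]] }] [S [Q { }] [S [Q ( )]]]]

S
Q S
{ S } S
{ Q } S
{ { } } S
{ { } } Q S
{ { } } { } S
{ { } } { } Q
{ { } } { } ( )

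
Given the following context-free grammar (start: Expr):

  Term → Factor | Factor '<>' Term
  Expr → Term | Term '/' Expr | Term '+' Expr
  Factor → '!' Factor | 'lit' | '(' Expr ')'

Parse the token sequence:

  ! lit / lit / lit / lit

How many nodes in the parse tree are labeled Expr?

4

[Expr [Term [Factor ! [Factor lit]]] / [Expr [Term [Factor lit]] / [Expr [Term [Factor lit]] / [Expr [Term [Factor lit]]]]]]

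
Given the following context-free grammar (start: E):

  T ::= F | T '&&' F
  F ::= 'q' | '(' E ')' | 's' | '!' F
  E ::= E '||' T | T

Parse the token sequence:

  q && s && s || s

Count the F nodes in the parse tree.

4

[E [E [T [T [T [F q]] && [F s]] && [F s]]] || [T [F s]]]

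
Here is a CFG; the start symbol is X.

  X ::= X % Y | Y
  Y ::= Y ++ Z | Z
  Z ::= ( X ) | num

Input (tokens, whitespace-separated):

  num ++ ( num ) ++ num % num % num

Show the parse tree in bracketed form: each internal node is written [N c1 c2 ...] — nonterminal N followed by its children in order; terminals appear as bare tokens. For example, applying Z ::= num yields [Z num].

X
X % Y
X % Y % Y
Y % Y % Y
Y ++ Z % Y % Y
Y ++ Z ++ Z % Y % Y
Z ++ Z ++ Z % Y % Y
num ++ Z ++ Z % Y % Y
num ++ ( X ) ++ Z % Y % Y
num ++ ( Y ) ++ Z % Y % Y
num ++ ( Z ) ++ Z % Y % Y
num ++ ( num ) ++ Z % Y % Y
num ++ ( num ) ++ num % Y % Y
num ++ ( num ) ++ num % Z % Y
num ++ ( num ) ++ num % num % Y
num ++ ( num ) ++ num % num % Z
num ++ ( num ) ++ num % num % num

[X [X [X [Y [Y [Y [Z num]] ++ [Z ( [X [Y [Z num]]] )]] ++ [Z num]]] % [Y [Z num]]] % [Y [Z num]]]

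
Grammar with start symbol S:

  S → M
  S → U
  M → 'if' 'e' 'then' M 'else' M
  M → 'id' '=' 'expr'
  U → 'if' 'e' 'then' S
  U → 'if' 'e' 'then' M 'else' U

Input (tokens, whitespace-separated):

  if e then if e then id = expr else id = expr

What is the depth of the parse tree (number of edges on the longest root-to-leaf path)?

5

[S [U if e then [S [M if e then [M id = expr] else [M id = expr]]]]]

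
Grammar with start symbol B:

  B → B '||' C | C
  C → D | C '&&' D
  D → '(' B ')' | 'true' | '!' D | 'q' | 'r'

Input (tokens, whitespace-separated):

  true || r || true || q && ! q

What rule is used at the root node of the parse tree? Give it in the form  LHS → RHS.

[B [B [B [B [C [D true]]] || [C [D r]]] || [C [D true]]] || [C [C [D q]] && [D ! [D q]]]]

B → B '||' C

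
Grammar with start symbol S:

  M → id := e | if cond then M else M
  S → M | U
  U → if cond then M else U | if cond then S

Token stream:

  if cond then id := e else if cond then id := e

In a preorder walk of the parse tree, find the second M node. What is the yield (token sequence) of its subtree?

[S [U if cond then [M id := e] else [U if cond then [S [M id := e]]]]]

id := e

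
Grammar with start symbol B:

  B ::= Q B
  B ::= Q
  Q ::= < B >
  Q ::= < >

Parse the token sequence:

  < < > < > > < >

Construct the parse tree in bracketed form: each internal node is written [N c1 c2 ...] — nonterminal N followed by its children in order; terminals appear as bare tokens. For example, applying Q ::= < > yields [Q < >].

B
Q B
< B > B
< Q B > B
< < > B > B
< < > Q > B
< < > < > > B
< < > < > > Q
< < > < > > < >

[B [Q < [B [Q < >] [B [Q < >]]] >] [B [Q < >]]]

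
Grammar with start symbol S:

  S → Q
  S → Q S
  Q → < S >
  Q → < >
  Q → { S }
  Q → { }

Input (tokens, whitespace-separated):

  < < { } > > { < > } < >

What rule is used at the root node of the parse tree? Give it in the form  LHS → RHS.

[S [Q < [S [Q < [S [Q { }]] >]] >] [S [Q { [S [Q < >]] }] [S [Q < >]]]]

S → Q S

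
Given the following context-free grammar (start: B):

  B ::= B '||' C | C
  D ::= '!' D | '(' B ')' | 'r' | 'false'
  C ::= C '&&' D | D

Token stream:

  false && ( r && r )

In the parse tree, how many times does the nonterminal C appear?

[B [C [C [D false]] && [D ( [B [C [C [D r]] && [D r]]] )]]]

4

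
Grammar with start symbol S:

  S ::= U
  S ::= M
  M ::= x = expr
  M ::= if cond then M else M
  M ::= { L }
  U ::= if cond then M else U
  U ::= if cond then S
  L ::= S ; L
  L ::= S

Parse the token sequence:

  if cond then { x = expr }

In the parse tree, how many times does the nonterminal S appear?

[S [U if cond then [S [M { [L [S [M x = expr]]] }]]]]

3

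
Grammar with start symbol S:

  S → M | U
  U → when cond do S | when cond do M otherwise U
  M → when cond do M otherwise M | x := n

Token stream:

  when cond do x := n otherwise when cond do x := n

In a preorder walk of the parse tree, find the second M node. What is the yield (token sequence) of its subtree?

x := n

[S [U when cond do [M x := n] otherwise [U when cond do [S [M x := n]]]]]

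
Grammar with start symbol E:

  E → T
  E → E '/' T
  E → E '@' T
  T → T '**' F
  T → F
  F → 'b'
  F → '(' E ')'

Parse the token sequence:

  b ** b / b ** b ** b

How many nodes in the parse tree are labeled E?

2

[E [E [T [T [F b]] ** [F b]]] / [T [T [T [F b]] ** [F b]] ** [F b]]]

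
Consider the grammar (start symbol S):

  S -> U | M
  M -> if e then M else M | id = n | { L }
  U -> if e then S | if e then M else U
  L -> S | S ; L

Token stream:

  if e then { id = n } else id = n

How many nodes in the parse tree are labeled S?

2

[S [M if e then [M { [L [S [M id = n]]] }] else [M id = n]]]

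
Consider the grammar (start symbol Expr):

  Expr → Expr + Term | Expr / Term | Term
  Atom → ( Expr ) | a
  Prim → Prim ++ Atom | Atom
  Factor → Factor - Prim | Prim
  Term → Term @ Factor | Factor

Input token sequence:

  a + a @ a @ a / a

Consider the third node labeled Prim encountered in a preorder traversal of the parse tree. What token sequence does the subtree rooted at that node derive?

[Expr [Expr [Expr [Term [Factor [Prim [Atom a]]]]] + [Term [Term [Term [Factor [Prim [Atom a]]]] @ [Factor [Prim [Atom a]]]] @ [Factor [Prim [Atom a]]]]] / [Term [Factor [Prim [Atom a]]]]]

a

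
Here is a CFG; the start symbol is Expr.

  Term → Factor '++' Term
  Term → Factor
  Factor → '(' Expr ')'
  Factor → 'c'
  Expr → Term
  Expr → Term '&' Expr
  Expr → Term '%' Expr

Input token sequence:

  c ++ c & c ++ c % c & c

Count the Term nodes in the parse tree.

[Expr [Term [Factor c] ++ [Term [Factor c]]] & [Expr [Term [Factor c] ++ [Term [Factor c]]] % [Expr [Term [Factor c]] & [Expr [Term [Factor c]]]]]]

6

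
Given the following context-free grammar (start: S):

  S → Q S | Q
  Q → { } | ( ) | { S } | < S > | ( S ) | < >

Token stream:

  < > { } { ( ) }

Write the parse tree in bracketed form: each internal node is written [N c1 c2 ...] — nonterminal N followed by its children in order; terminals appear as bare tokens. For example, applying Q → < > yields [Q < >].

[S [Q < >] [S [Q { }] [S [Q { [S [Q ( )]] }]]]]

S
Q S
< > S
< > Q S
< > { } S
< > { } Q
< > { } { S }
< > { } { Q }
< > { } { ( ) }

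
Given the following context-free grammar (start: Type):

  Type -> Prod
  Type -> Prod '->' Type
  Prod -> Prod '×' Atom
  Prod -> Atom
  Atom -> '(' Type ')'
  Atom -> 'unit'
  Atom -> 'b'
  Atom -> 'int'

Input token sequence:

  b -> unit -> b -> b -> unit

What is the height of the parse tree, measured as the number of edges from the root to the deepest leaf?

7

[Type [Prod [Atom b]] -> [Type [Prod [Atom unit]] -> [Type [Prod [Atom b]] -> [Type [Prod [Atom b]] -> [Type [Prod [Atom unit]]]]]]]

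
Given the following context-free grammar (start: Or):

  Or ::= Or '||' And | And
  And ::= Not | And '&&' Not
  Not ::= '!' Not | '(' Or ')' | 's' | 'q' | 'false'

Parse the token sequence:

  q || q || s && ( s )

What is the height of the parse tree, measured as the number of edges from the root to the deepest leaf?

[Or [Or [Or [And [Not q]]] || [And [Not q]]] || [And [And [Not s]] && [Not ( [Or [And [Not s]]] )]]]

6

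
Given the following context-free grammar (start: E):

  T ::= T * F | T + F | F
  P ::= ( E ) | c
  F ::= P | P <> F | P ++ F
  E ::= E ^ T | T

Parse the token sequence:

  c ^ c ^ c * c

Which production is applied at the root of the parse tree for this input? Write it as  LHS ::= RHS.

E ::= E ^ T

[E [E [E [T [F [P c]]]] ^ [T [F [P c]]]] ^ [T [T [F [P c]]] * [F [P c]]]]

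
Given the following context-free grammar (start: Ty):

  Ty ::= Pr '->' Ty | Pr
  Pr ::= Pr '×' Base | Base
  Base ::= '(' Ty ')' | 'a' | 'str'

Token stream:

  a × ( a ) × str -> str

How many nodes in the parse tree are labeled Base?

[Ty [Pr [Pr [Pr [Base a]] × [Base ( [Ty [Pr [Base a]]] )]] × [Base str]] -> [Ty [Pr [Base str]]]]

5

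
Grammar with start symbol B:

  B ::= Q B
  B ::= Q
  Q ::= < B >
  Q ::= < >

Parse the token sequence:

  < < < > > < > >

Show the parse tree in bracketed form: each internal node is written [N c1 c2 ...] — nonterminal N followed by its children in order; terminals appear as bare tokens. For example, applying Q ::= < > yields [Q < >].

[B [Q < [B [Q < [B [Q < >]] >] [B [Q < >]]] >]]

B
Q
< B >
< Q B >
< < B > B >
< < Q > B >
< < < > > B >
< < < > > Q >
< < < > > < > >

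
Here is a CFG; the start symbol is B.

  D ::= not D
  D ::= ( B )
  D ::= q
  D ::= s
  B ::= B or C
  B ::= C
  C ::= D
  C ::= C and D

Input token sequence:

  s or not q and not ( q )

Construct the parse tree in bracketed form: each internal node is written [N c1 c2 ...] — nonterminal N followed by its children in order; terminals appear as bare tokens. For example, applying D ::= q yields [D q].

[B [B [C [D s]]] or [C [C [D not [D q]]] and [D not [D ( [B [C [D q]]] )]]]]

B
B or C
C or C
D or C
s or C
s or C and D
s or D and D
s or not D and D
s or not q and D
s or not q and not D
s or not q and not ( B )
s or not q and not ( C )
s or not q and not ( D )
s or not q and not ( q )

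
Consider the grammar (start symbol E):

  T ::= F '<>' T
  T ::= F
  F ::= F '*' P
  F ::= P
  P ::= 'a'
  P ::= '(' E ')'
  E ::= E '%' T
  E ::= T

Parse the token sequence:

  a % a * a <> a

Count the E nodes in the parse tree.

2

[E [E [T [F [P a]]]] % [T [F [F [P a]] * [P a]] <> [T [F [P a]]]]]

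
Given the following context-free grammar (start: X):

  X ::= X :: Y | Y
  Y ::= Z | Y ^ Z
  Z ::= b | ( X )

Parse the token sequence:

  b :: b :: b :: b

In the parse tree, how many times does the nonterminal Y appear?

[X [X [X [X [Y [Z b]]] :: [Y [Z b]]] :: [Y [Z b]]] :: [Y [Z b]]]

4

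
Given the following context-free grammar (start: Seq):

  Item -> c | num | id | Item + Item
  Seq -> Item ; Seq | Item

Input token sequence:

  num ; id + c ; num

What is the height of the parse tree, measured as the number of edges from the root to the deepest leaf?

4

[Seq [Item num] ; [Seq [Item [Item id] + [Item c]] ; [Seq [Item num]]]]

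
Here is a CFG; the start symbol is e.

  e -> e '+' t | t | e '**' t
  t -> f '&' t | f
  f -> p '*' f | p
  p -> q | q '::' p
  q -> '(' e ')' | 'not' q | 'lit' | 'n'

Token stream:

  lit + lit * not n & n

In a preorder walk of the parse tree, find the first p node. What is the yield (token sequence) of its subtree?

lit

[e [e [t [f [p [q lit]]]]] + [t [f [p [q lit]] * [f [p [q not [q n]]]]] & [t [f [p [q n]]]]]]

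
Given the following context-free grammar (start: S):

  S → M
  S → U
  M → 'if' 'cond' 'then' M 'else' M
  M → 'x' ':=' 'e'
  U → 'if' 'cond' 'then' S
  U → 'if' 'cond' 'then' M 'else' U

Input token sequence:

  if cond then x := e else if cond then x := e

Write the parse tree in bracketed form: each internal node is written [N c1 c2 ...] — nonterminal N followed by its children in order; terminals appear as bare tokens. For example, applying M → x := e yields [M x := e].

[S [U if cond then [M x := e] else [U if cond then [S [M x := e]]]]]

S
U
if cond then M else U
if cond then x := e else U
if cond then x := e else if cond then S
if cond then x := e else if cond then M
if cond then x := e else if cond then x := e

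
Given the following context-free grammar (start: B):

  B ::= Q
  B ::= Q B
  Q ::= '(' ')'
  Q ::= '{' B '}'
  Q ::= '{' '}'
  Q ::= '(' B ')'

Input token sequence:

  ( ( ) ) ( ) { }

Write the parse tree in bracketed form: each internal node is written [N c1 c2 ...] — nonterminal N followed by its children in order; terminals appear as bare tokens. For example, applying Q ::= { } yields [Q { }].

B
Q B
( B ) B
( Q ) B
( ( ) ) B
( ( ) ) Q B
( ( ) ) ( ) B
( ( ) ) ( ) Q
( ( ) ) ( ) { }

[B [Q ( [B [Q ( )]] )] [B [Q ( )] [B [Q { }]]]]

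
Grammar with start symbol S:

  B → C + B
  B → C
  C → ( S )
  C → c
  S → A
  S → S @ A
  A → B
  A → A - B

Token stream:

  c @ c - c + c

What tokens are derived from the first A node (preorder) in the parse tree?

[S [S [A [B [C c]]]] @ [A [A [B [C c]]] - [B [C c] + [B [C c]]]]]

c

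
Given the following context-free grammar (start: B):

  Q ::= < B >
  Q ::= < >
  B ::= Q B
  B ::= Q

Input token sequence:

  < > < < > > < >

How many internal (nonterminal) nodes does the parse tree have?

8

[B [Q < >] [B [Q < [B [Q < >]] >] [B [Q < >]]]]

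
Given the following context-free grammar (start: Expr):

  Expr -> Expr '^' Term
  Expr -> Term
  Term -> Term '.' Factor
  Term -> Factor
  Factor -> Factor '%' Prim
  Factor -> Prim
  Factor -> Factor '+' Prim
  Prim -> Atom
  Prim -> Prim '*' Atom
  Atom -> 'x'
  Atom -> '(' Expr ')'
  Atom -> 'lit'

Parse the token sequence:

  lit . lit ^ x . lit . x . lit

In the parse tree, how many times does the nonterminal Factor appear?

6

[Expr [Expr [Term [Term [Factor [Prim [Atom lit]]]] . [Factor [Prim [Atom lit]]]]] ^ [Term [Term [Term [Term [Factor [Prim [Atom x]]]] . [Factor [Prim [Atom lit]]]] . [Factor [Prim [Atom x]]]] . [Factor [Prim [Atom lit]]]]]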